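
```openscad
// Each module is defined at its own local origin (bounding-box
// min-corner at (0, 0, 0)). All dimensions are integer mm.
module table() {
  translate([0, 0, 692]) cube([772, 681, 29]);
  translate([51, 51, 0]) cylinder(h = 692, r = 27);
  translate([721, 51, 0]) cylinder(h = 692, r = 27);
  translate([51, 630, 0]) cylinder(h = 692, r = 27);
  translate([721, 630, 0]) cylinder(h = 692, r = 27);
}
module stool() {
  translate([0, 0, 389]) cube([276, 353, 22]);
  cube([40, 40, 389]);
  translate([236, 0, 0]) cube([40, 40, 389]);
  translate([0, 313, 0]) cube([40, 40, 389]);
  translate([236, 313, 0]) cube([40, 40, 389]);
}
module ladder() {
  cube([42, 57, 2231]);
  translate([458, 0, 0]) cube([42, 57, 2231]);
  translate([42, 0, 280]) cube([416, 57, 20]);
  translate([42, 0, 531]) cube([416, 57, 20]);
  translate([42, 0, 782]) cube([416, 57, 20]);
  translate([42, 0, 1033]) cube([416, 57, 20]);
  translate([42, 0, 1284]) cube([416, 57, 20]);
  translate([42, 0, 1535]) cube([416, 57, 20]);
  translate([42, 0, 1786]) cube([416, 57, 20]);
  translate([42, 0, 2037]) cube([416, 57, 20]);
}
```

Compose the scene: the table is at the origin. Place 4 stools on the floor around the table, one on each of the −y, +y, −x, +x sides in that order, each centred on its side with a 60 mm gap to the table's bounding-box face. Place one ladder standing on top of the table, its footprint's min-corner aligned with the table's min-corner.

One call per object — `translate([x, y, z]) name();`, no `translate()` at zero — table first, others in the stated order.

table();
translate([248, -413, 0]) stool();
translate([248, 741, 0]) stool();
translate([-336, 164, 0]) stool();
translate([832, 164, 0]) stool();
translate([0, 0, 721]) ladder();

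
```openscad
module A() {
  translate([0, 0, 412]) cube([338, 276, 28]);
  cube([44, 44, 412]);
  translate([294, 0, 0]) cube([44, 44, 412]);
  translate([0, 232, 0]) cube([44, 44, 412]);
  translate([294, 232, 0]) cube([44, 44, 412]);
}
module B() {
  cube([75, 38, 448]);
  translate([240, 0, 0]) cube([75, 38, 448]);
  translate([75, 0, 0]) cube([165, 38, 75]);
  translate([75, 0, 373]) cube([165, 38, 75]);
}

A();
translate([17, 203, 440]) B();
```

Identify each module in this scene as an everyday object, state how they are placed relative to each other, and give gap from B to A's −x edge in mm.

The picture frame's min-x is at 17; the stool's min-x is 0; gap = 17 mm.

A is a stool. B is a picture frame. The picture frame is on top of the stool. The gap from the picture frame to the stool's −x edge is 17 mm.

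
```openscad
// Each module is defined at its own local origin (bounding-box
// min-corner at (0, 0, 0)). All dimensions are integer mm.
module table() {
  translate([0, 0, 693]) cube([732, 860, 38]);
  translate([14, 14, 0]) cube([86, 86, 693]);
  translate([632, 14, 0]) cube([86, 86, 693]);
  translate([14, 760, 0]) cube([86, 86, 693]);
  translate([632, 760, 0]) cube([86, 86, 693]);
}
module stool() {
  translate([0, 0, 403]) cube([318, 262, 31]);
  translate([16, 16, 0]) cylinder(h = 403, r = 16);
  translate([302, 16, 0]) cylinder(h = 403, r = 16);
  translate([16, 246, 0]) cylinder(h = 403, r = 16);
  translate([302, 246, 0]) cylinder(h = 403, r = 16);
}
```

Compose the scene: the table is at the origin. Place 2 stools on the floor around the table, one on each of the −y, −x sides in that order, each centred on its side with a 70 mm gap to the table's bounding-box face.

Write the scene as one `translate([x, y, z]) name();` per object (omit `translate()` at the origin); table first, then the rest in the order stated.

table();
translate([207, -332, 0]) stool();
translate([-388, 299, 0]) stool();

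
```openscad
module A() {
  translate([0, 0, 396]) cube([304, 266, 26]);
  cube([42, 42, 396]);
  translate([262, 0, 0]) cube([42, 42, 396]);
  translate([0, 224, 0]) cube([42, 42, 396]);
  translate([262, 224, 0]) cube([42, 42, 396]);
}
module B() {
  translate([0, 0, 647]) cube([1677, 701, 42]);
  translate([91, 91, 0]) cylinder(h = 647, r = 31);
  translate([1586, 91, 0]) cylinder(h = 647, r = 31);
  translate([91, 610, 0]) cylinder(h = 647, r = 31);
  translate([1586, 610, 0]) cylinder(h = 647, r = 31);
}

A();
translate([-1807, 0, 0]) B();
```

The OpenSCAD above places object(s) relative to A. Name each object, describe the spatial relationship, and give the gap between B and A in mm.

The table's nearest face is 130 mm from the stool's −x face.

A is a stool. B is a table. The table is on the floor beside the stool on its −x side. The gap between the table and the stool is 130 mm.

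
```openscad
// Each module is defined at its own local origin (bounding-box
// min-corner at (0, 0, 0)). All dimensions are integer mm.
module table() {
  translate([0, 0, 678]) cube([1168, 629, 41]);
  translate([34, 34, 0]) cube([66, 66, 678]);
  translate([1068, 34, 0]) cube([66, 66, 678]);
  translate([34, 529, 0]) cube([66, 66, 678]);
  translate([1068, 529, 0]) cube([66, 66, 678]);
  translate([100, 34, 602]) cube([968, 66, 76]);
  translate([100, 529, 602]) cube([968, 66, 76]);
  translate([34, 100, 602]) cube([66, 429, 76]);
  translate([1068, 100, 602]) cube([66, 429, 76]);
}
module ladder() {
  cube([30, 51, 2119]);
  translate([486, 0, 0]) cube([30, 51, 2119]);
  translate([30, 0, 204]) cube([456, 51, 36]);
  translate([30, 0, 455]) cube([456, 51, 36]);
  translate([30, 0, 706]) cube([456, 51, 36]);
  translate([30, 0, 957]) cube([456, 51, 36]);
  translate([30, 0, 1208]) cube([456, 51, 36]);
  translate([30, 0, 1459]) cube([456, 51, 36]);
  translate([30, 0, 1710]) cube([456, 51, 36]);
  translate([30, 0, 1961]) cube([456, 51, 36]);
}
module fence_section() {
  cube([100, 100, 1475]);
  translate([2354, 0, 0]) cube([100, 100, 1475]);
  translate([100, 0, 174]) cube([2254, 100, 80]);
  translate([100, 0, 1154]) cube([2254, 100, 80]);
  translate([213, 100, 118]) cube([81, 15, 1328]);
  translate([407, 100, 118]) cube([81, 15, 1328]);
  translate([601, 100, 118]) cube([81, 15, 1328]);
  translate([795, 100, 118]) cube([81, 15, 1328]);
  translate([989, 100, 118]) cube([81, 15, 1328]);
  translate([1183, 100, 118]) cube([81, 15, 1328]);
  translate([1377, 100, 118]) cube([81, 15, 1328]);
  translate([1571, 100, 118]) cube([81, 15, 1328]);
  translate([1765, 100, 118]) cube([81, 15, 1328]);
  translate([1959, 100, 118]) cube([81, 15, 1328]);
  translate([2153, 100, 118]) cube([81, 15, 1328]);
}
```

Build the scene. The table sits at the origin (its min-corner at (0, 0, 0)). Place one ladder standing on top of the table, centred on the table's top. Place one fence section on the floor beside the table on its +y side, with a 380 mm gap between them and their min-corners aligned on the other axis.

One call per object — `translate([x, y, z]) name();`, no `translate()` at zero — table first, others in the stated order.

table();
translate([326, 289, 719]) ladder();
translate([0, 1009, 0]) fence_section();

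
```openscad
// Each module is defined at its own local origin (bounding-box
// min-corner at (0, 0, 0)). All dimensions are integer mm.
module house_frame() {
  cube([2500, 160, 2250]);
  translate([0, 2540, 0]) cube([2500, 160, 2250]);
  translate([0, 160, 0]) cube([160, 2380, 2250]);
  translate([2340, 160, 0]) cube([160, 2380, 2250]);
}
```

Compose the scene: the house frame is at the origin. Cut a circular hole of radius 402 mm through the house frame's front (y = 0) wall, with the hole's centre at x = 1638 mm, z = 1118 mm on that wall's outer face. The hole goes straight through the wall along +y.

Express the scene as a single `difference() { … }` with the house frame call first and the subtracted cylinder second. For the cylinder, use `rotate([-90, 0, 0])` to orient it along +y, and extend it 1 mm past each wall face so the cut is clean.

difference() {
  house_frame();
  translate([1638, -1, 1118]) rotate([-90, 0, 0]) cylinder(h = 162, r = 402);
}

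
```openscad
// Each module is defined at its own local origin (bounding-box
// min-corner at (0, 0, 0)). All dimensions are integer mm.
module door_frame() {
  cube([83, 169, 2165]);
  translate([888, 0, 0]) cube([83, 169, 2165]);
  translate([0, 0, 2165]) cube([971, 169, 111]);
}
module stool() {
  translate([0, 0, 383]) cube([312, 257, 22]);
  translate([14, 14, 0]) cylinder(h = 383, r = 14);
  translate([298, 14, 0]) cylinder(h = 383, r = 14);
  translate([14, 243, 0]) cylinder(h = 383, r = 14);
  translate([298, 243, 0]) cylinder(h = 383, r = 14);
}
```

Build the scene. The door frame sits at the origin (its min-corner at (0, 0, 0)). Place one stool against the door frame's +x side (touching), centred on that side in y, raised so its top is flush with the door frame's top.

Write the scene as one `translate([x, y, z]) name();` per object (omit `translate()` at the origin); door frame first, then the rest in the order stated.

door_frame();
translate([971, -44, 1871]) stool();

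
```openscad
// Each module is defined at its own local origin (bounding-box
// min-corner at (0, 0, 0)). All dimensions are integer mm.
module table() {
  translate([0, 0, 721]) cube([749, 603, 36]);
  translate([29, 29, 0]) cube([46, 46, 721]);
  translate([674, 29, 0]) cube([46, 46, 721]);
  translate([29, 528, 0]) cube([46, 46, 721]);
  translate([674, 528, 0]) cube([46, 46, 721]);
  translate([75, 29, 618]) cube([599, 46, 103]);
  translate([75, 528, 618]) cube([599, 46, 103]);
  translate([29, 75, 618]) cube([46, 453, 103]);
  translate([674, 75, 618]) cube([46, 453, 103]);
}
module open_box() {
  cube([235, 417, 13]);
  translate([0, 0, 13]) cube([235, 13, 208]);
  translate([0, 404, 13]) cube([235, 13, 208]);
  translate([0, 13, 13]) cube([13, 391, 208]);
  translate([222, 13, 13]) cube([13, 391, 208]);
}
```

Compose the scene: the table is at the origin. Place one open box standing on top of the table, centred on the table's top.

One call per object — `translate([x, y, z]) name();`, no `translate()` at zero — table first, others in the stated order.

table();
translate([257, 93, 757]) open_box();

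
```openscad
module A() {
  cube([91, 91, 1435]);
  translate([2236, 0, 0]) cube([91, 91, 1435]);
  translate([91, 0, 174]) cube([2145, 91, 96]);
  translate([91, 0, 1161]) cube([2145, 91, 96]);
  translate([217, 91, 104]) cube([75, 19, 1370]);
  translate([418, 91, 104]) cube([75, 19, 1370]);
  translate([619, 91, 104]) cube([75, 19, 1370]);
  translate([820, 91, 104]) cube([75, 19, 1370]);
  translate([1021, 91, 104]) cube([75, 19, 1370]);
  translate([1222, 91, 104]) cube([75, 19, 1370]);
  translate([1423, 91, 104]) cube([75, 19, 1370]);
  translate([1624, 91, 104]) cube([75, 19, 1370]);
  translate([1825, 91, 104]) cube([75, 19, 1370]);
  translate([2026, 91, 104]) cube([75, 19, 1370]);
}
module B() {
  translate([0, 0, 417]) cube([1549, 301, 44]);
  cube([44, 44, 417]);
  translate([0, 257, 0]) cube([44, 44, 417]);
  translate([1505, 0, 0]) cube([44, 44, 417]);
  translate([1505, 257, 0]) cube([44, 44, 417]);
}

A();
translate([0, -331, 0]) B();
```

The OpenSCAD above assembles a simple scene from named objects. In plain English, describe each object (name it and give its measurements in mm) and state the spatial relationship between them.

A is a fence section. Two 91×91 mm posts, 1435 mm tall, stand on the floor with a clear span of 2145 mm between their inner faces. Two horizontal rails of 91×96 mm section span the gap between the posts with their undersides at z = 174 mm and z = 1161 mm, flush with the posts' −y face. 10 pickets, each 75 mm wide, 19 mm thick and 1370 mm tall, are fixed to the +y face of the rails with their bottoms at z = 104 mm, evenly spaced across the span with equal gaps (rounded down to the nearest mm) at the −x end and between each pair — any rounding remainder accumulates at the +x end.

B is a long wooden bench with a 1549 mm (x) × 301 mm (y) seat, 44 mm thick, its top surface 461 mm above the floor. Four 44 mm square legs at the seat corners, flush with the edges, run from z = 0 to the seat underside.

The bench is on the floor beside the fence section on its −y side.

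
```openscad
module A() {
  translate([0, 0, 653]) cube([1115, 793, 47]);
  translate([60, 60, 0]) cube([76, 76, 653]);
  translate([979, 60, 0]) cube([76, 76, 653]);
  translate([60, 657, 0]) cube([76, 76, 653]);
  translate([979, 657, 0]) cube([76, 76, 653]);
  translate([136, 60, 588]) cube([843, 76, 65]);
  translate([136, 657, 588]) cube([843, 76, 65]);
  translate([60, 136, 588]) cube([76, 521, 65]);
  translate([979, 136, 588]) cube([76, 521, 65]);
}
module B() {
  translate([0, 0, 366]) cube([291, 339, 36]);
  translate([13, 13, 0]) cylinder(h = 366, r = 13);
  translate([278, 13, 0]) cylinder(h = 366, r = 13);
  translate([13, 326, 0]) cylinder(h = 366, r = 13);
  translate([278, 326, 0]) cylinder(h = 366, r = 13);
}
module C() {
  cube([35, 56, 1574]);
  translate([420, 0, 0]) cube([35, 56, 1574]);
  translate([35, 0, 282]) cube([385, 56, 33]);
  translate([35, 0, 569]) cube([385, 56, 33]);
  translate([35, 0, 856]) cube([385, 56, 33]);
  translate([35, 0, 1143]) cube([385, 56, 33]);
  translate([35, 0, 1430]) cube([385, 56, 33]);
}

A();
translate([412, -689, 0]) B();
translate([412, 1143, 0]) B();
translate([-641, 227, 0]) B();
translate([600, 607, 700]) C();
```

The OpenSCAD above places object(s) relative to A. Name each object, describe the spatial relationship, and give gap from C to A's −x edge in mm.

The ladder's min-x is at 600; the table's min-x is 0; gap = 600 mm.

A is a table. B is a stool. C is a ladder. Three stools sit around the table at the −y, +y, −x sides. The ladder is on top of the table. The gap from the ladder to the table's −x edge is 600 mm.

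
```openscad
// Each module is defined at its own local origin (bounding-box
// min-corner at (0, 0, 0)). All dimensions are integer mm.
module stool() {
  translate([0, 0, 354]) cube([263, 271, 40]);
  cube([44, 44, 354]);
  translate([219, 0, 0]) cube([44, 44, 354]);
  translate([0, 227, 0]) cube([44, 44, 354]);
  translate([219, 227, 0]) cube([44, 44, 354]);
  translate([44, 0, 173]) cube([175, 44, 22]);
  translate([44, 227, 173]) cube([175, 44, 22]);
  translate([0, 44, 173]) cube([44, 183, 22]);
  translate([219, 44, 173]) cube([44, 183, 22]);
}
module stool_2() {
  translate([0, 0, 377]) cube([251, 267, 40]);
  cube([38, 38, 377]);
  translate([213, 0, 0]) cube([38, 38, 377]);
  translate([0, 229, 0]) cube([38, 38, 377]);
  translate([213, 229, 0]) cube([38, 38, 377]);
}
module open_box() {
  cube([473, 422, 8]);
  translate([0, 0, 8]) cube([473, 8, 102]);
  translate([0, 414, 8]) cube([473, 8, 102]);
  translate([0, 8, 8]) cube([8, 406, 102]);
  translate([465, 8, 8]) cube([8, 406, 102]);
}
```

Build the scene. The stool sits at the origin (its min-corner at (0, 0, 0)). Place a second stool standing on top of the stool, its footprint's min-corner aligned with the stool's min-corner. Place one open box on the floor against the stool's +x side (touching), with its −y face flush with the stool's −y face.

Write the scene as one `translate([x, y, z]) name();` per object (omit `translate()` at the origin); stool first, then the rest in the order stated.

stool();
translate([0, 0, 394]) stool_2();
translate([263, 0, 0]) open_box();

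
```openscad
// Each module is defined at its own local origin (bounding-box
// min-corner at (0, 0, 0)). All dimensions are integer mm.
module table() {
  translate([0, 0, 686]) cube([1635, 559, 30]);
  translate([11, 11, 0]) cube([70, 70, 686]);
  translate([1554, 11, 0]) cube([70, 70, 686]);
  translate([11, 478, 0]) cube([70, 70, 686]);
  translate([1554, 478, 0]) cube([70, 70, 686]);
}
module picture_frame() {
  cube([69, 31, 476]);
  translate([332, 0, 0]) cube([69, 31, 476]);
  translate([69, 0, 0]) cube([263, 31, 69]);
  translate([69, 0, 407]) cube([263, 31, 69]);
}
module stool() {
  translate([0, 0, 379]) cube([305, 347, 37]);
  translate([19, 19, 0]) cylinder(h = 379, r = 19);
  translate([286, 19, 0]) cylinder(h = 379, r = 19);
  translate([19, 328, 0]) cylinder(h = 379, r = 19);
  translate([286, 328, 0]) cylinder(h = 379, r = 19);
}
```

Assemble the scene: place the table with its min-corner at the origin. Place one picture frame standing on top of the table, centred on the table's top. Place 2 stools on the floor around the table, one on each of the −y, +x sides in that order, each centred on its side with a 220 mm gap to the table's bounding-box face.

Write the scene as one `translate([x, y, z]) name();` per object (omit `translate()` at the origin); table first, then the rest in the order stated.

table();
translate([617, 264, 716]) picture_frame();
translate([665, -567, 0]) stool();
translate([1855, 106, 0]) stool();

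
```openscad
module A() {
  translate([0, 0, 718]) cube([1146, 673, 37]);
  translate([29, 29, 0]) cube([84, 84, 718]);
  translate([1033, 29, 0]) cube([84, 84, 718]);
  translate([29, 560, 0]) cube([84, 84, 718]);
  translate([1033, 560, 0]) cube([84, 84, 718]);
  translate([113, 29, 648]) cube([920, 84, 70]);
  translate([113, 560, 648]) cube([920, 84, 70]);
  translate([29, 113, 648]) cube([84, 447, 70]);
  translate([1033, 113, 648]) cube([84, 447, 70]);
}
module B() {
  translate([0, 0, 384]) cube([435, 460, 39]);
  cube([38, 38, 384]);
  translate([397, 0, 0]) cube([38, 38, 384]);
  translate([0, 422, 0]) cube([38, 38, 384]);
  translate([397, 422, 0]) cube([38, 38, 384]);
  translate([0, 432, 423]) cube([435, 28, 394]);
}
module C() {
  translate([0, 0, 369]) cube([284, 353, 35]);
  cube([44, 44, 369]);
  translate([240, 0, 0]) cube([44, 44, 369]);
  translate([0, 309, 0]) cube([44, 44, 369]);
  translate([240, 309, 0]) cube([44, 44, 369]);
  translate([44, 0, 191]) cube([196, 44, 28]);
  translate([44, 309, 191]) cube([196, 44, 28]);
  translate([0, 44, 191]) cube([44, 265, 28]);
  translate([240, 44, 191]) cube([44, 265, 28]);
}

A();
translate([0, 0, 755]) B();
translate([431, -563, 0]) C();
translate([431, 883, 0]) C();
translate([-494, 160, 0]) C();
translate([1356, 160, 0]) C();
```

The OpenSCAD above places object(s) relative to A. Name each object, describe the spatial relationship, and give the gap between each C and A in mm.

Each stool's nearest face is 210 mm from the table's bounding box.

A is a table. B is a chair. C is a stool. The chair is on top of the table. Four stools sit around the table at the −y, +y, −x, +x sides. The gap between each stool and the table is 210 mm.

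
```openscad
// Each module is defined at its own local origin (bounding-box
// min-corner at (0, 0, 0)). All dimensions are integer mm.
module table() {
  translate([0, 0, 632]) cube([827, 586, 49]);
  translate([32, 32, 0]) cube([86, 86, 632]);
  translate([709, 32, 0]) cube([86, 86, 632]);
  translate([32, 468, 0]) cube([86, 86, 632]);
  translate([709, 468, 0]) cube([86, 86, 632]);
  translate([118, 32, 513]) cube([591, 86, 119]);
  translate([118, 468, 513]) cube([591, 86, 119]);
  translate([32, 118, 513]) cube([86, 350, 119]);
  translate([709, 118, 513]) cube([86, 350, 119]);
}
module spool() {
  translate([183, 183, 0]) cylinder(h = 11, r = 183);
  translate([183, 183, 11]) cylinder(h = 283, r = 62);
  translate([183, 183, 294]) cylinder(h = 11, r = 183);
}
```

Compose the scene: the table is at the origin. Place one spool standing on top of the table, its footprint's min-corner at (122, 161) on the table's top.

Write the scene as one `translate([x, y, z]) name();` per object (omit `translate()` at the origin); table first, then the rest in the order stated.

table();
translate([122, 161, 681]) spool();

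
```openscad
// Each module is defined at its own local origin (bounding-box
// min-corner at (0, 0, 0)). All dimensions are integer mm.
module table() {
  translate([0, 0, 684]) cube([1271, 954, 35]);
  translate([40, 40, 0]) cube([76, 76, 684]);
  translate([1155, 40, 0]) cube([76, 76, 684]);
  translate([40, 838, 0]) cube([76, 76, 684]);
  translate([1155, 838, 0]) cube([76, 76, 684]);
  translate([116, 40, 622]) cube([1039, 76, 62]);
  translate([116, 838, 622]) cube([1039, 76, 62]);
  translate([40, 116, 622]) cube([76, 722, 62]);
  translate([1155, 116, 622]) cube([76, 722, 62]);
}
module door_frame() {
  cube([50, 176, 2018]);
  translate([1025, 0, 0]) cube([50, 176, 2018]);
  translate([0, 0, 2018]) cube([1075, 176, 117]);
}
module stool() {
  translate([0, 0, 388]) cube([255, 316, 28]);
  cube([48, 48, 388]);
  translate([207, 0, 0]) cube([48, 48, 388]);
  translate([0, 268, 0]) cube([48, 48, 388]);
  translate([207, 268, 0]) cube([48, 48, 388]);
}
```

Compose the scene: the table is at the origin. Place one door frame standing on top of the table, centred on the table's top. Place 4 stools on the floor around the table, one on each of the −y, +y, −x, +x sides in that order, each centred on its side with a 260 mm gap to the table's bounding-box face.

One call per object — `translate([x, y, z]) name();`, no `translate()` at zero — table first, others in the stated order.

table();
translate([98, 389, 719]) door_frame();
translate([508, -576, 0]) stool();
translate([508, 1214, 0]) stool();
translate([-515, 319, 0]) stool();
translate([1531, 319, 0]) stool();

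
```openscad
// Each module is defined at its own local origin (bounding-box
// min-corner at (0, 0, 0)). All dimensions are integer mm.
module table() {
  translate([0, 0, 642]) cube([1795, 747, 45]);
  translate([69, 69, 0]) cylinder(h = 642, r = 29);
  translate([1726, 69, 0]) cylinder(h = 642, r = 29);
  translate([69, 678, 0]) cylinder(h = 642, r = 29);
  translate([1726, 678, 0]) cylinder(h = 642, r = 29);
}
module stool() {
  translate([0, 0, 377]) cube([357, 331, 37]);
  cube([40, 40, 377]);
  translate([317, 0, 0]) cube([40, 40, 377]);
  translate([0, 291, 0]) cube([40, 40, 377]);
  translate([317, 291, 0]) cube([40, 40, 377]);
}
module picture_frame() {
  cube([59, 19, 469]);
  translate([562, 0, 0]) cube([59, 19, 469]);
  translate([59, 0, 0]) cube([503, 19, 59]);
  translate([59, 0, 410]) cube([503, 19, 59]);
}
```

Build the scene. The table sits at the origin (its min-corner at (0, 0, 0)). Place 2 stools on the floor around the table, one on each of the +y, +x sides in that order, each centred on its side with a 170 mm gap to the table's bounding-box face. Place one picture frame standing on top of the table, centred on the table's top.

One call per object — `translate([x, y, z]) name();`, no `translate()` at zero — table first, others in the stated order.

table();
translate([719, 917, 0]) stool();
translate([1965, 208, 0]) stool();
translate([587, 364, 687]) picture_frame();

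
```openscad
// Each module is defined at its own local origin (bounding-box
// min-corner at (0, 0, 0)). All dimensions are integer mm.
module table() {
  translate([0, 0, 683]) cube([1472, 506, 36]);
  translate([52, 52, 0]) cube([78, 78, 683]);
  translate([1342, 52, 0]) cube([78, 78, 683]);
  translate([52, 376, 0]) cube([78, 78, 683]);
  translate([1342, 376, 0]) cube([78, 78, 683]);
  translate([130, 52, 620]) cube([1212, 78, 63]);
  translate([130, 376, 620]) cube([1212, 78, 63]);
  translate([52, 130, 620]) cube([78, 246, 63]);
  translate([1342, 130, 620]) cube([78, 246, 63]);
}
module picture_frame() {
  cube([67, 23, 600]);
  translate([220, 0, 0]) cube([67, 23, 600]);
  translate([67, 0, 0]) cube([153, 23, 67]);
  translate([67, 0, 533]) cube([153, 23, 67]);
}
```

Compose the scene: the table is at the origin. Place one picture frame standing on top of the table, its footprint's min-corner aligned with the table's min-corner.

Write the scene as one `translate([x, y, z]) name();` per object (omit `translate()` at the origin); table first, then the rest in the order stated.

table();
translate([0, 0, 719]) picture_frame();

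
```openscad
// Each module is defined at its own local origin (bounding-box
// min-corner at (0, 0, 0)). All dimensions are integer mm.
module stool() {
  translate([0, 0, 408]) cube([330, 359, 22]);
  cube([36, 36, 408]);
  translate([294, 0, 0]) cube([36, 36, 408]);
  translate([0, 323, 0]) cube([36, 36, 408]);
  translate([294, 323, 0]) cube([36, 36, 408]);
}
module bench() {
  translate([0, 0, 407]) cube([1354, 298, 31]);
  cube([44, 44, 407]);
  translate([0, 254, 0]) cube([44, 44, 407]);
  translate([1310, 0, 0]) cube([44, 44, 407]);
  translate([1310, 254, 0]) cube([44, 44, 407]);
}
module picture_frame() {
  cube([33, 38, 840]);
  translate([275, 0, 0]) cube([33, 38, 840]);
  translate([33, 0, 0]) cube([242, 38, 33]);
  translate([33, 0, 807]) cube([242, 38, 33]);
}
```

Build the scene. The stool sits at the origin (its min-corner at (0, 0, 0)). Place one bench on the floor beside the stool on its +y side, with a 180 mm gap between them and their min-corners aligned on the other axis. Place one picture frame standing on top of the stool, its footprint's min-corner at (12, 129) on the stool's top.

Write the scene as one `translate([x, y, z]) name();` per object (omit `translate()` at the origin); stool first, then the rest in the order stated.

stool();
translate([0, 539, 0]) bench();
translate([12, 129, 430]) picture_frame();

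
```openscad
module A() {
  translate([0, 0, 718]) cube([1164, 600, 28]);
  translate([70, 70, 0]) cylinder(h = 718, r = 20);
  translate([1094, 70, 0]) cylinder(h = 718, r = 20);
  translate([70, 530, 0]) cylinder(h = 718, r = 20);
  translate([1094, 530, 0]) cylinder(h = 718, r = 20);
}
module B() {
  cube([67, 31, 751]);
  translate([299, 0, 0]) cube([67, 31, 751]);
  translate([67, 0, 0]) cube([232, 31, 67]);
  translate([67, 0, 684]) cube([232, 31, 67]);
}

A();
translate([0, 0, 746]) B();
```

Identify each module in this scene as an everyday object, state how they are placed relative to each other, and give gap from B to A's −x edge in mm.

The picture frame's min-x is at 0; the table's min-x is 0; gap = 0 mm.

A is a table. B is a picture frame. The picture frame is on top of the table. The gap from the picture frame to the table's −x edge is 0 mm.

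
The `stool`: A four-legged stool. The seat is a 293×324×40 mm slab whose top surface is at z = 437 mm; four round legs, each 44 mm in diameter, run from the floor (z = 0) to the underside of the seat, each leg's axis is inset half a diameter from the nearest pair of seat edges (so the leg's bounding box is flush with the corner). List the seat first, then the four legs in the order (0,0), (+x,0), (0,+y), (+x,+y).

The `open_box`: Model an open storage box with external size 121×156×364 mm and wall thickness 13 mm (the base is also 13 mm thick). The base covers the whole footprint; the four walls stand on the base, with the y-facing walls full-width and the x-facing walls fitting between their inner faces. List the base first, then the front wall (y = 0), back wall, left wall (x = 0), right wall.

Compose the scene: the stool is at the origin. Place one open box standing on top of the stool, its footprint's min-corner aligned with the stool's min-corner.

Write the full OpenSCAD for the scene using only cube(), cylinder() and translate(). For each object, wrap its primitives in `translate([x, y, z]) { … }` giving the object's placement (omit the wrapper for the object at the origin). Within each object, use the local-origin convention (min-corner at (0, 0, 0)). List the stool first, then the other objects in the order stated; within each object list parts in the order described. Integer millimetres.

translate([0, 0, 397]) cube([293, 324, 40]);
translate([22, 22, 0]) cylinder(h = 397, r = 22);
translate([271, 22, 0]) cylinder(h = 397, r = 22);
translate([22, 302, 0]) cylinder(h = 397, r = 22);
translate([271, 302, 0]) cylinder(h = 397, r = 22);
translate([0, 0, 437]) {
  cube([121, 156, 13]);
  translate([0, 0, 13]) cube([121, 13, 351]);
  translate([0, 143, 13]) cube([121, 13, 351]);
  translate([0, 13, 13]) cube([13, 130, 351]);
  translate([108, 13, 13]) cube([13, 130, 351]);
}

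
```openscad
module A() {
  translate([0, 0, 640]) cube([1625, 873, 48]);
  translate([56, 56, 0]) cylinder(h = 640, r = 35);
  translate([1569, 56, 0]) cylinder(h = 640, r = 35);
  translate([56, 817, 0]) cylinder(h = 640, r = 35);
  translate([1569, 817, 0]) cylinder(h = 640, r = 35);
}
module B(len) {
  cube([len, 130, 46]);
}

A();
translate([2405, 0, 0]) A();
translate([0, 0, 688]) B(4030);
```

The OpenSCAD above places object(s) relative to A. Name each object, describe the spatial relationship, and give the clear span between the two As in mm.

A is a table. B is a beam. A beam spans the tops of two tables. The clear span between the two tables is 780 mm.

Second table starts at x = 2405; first ends at x = 1625; clear span = 2405 − 1625 = 780 mm.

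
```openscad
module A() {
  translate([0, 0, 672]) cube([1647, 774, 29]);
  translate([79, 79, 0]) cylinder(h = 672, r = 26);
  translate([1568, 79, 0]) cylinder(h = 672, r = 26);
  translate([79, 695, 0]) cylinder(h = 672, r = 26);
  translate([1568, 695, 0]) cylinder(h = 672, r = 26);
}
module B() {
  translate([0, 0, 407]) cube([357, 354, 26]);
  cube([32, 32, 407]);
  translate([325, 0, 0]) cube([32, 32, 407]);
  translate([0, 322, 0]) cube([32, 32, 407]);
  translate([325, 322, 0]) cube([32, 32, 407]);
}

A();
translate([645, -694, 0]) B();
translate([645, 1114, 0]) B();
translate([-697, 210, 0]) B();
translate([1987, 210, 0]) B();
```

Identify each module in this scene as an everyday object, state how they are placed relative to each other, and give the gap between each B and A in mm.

A is a table. B is a stool. Four stools sit around the table at the −y, +y, −x, +x sides. The gap between each stool and the table is 340 mm.

Each stool's nearest face is 340 mm from the table's bounding box.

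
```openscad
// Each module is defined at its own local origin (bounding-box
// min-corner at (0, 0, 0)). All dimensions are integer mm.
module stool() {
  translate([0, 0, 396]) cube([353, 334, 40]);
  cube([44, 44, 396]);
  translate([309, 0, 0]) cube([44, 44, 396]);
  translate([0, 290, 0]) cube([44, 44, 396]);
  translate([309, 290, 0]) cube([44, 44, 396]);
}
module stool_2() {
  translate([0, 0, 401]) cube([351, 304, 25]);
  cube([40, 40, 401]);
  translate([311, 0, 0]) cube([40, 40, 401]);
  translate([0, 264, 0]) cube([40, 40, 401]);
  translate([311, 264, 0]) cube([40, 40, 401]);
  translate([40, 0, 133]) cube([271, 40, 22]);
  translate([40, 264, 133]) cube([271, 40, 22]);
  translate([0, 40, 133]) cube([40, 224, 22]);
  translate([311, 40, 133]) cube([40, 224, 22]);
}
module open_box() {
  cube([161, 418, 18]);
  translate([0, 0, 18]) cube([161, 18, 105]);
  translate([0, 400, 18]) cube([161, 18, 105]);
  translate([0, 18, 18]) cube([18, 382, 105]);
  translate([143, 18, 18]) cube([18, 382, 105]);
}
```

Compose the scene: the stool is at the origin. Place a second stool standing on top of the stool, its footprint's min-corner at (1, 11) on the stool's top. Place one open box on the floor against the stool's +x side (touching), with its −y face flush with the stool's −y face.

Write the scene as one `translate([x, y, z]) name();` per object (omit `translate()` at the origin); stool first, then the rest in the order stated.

stool();
translate([1, 11, 436]) stool_2();
translate([353, 0, 0]) open_box();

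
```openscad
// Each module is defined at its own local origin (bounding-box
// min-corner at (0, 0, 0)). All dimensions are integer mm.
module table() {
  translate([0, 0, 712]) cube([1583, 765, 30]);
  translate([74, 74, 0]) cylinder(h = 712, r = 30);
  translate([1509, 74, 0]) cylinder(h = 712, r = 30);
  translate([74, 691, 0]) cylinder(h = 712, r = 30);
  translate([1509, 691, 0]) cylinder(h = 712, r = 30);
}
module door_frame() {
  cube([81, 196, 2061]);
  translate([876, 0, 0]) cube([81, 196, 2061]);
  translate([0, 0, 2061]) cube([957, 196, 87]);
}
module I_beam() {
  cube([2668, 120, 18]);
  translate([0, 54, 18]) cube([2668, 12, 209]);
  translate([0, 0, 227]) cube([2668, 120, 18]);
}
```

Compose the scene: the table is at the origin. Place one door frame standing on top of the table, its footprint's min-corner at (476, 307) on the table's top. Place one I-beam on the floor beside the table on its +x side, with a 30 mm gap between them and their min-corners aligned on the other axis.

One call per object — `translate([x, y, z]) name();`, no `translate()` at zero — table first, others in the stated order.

table();
translate([476, 307, 742]) door_frame();
translate([1613, 0, 0]) I_beam();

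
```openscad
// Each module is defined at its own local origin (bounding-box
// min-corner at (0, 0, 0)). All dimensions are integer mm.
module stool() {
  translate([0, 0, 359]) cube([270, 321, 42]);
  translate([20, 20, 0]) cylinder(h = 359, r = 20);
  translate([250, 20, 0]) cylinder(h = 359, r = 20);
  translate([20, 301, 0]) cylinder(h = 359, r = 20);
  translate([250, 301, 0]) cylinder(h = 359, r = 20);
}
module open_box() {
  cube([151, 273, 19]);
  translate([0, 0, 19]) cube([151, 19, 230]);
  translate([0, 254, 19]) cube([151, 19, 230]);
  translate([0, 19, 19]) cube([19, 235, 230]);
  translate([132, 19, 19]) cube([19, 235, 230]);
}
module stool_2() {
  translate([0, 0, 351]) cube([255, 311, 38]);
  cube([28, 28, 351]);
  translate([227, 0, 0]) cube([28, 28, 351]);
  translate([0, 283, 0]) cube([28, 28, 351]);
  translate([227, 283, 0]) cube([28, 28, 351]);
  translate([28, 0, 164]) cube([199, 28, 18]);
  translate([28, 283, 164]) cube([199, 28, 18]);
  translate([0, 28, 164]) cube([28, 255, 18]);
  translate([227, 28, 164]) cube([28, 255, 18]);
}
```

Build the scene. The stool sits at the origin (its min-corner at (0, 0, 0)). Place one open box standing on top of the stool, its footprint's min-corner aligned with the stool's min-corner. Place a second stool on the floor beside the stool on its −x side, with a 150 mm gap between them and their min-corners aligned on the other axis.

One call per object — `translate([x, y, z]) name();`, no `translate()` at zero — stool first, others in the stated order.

stool();
translate([0, 0, 401]) open_box();
translate([-405, 0, 0]) stool_2();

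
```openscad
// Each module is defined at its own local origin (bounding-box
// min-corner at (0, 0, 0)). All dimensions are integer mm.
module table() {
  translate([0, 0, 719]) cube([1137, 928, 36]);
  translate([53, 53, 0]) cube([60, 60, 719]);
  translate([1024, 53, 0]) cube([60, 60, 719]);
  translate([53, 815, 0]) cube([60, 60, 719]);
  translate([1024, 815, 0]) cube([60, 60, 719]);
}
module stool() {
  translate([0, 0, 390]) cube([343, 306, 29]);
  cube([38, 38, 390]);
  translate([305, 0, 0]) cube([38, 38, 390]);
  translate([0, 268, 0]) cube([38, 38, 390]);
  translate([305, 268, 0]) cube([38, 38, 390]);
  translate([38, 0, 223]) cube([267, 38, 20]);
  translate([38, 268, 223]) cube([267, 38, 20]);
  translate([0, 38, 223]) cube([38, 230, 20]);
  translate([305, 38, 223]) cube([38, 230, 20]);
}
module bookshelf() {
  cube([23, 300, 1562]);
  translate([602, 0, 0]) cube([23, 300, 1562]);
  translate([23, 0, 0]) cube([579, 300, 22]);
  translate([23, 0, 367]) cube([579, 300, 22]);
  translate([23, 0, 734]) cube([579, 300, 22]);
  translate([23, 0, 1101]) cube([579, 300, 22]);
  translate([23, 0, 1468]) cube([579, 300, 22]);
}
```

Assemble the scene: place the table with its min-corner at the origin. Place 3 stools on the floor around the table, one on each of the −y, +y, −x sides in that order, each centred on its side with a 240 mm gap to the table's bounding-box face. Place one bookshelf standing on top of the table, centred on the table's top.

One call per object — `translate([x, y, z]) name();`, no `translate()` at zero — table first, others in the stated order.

table();
translate([397, -546, 0]) stool();
translate([397, 1168, 0]) stool();
translate([-583, 311, 0]) stool();
translate([256, 314, 755]) bookshelf();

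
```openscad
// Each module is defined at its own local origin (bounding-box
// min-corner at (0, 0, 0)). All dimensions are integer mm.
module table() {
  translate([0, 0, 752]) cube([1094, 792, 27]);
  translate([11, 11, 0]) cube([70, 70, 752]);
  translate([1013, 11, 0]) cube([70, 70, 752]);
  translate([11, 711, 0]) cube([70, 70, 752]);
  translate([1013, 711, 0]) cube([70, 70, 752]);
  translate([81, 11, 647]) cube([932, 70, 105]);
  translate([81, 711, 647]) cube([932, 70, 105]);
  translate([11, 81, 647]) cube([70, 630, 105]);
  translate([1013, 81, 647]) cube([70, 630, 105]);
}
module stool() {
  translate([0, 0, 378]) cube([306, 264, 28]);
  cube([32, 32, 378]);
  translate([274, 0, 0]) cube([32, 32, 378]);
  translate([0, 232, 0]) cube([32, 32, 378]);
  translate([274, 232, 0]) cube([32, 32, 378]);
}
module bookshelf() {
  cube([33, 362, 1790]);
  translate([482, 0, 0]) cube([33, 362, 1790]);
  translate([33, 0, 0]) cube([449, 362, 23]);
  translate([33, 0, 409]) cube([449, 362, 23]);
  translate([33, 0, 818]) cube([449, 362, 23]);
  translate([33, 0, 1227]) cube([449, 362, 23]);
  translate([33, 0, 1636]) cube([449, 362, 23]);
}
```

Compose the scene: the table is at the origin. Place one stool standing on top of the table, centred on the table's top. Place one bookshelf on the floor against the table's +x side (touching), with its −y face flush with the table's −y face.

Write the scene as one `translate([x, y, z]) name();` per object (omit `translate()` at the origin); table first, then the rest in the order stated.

table();
translate([394, 264, 779]) stool();
translate([1094, 0, 0]) bookshelf();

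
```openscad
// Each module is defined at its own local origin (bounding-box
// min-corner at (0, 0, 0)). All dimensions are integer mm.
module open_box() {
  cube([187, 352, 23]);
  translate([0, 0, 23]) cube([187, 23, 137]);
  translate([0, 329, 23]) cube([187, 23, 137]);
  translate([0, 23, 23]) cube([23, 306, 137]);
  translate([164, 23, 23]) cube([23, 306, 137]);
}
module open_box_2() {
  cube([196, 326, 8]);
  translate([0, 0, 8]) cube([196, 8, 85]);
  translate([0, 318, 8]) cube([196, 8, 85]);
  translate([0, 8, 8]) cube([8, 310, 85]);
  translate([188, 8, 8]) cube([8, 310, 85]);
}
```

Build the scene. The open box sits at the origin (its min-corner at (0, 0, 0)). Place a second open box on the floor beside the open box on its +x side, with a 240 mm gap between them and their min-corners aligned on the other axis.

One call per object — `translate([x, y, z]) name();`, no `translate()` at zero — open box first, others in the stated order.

open_box();
translate([427, 0, 0]) open_box_2();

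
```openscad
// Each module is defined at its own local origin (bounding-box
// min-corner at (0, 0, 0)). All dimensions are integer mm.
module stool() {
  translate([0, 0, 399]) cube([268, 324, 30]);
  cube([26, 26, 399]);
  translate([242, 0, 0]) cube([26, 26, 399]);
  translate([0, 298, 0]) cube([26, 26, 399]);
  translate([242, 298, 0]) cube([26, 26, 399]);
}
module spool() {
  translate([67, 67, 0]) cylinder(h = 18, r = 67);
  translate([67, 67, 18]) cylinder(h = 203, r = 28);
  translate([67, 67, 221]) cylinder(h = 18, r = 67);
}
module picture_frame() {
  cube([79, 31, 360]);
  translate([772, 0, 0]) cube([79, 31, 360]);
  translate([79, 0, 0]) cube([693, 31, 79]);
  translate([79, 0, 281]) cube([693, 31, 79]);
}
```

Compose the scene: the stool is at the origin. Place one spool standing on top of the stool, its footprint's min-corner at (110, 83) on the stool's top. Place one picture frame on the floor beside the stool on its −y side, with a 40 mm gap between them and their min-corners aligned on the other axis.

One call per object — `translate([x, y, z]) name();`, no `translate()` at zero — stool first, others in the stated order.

stool();
translate([110, 83, 429]) spool();
translate([0, -71, 0]) picture_frame();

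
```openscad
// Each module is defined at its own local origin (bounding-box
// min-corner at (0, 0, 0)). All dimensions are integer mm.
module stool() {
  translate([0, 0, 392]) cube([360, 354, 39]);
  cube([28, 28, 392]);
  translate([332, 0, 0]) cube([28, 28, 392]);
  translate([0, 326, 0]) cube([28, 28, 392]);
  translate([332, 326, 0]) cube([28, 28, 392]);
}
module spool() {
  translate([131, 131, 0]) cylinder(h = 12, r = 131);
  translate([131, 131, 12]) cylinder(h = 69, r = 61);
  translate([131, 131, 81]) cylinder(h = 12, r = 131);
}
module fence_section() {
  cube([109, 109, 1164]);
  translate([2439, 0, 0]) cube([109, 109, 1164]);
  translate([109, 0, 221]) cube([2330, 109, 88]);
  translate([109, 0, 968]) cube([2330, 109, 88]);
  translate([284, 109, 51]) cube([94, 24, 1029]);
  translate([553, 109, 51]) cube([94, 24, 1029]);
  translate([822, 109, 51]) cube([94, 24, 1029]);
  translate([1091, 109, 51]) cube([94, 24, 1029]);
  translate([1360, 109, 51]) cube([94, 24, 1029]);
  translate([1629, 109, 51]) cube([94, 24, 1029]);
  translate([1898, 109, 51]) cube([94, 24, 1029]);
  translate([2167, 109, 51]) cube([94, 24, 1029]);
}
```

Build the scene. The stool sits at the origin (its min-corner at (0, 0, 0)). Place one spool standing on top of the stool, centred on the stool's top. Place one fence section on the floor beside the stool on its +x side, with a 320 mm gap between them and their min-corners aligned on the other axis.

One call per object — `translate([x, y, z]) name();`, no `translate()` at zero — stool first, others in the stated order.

stool();
translate([49, 46, 431]) spool();
translate([680, 0, 0]) fence_section();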